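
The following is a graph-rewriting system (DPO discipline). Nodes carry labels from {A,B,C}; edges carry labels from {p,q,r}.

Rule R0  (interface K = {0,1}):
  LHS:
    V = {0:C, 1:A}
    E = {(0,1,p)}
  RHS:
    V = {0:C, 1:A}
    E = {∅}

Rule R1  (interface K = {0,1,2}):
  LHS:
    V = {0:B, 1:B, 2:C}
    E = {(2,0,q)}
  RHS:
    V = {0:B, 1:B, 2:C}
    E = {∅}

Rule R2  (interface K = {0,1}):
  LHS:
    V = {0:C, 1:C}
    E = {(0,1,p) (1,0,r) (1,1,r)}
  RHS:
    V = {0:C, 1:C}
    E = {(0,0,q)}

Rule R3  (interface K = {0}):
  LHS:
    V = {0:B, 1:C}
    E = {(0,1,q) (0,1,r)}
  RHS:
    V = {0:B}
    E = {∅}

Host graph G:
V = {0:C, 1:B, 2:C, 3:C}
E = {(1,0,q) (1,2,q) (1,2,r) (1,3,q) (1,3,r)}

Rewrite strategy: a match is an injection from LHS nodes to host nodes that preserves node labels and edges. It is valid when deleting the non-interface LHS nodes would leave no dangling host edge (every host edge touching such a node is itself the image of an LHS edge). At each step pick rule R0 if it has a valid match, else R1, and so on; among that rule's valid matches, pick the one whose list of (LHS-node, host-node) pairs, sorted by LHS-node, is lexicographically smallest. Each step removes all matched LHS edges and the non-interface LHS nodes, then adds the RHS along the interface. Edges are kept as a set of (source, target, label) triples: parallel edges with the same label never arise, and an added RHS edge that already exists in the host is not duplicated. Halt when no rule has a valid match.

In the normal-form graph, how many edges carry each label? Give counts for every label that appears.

Answer: q:1

Rewrite trace:
[0] host  ⇒  4 nodes, 5 edges  {1-q->0 1-q->2 1-r->2 1-q->3 1-r->3}
[1] R3 @ {0↦1, 1↦2}  ⇒  3 nodes, 3 edges  {1-q->0 1-q->3 1-r->3}
[2] R3 @ {0↦1, 1↦3}  ⇒  2 nodes, 1 edges  {1-q->0}
halt: no rule applies after step 2
NF edges: [(1, 0, 'q')]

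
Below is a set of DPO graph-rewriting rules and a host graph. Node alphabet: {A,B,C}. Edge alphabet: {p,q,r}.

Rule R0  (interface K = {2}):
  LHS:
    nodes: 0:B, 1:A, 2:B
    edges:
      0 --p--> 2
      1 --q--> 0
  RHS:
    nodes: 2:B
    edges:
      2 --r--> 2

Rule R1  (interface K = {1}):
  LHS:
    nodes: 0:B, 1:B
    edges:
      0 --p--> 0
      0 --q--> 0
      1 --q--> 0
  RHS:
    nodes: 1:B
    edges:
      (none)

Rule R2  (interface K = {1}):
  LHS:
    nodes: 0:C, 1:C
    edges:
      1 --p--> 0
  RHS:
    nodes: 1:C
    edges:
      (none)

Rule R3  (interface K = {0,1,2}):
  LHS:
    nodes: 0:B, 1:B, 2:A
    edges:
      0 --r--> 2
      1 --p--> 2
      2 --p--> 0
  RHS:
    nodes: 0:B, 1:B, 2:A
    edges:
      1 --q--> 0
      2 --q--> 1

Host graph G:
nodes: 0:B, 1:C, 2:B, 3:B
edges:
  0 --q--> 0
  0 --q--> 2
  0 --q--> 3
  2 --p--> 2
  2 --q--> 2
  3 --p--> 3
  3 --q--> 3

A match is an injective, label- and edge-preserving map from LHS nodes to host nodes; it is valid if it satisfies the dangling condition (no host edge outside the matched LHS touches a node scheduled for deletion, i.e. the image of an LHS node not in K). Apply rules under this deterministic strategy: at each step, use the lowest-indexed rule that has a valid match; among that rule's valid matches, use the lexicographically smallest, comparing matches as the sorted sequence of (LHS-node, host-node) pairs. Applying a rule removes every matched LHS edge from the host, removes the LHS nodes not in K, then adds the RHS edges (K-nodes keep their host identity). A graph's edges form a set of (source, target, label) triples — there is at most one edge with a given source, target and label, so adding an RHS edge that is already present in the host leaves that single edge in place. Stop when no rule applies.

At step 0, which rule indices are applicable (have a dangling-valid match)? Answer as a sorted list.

R0: no valid match — LHS pattern not found
R1: 2 valid matches — {0↦2, 1↦0}, {0↦3, 1↦0}
R2: no valid match — LHS pattern not found
R3: no valid match — LHS pattern not found

Answer: [R1]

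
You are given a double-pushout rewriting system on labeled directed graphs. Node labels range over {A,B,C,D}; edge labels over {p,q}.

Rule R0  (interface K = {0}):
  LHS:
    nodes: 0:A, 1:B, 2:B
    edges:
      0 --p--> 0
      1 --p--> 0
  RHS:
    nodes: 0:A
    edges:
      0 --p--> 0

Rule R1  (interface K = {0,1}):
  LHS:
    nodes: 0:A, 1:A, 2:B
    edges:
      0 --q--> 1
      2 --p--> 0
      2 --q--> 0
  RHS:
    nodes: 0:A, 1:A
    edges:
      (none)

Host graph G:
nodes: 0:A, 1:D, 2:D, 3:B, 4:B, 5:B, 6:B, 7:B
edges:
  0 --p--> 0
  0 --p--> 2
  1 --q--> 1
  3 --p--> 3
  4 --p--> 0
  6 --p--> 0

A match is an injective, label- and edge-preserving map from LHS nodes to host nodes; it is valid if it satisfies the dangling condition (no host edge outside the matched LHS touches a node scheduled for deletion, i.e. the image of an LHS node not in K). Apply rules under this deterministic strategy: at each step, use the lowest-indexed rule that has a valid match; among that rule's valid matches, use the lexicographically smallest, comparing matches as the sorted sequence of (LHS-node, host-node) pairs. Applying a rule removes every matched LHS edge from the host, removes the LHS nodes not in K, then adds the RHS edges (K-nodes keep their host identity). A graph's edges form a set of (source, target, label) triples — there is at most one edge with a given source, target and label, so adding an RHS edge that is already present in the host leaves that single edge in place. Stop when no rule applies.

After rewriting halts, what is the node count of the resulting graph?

Answer: 4

Derivation:
start.  V:8 E:6  edges: 0-p->0 0-p->2 1-q->1 3-p->3 4-p->0 6-p->0
1. fire R0 via {0↦0, 1↦4, 2↦5}  →  V:6 E:5  edges: 0-p->0 0-p->2 1-q->1 3-p->3 6-p->0
2. fire R0 via {0↦0, 1↦6, 2↦7}  →  V:4 E:4  edges: 0-p->0 0-p->2 1-q->1 3-p->3
normal form: no rule applies after step 2
NF nodes: {0:A, 1:D, 2:D, 3:B}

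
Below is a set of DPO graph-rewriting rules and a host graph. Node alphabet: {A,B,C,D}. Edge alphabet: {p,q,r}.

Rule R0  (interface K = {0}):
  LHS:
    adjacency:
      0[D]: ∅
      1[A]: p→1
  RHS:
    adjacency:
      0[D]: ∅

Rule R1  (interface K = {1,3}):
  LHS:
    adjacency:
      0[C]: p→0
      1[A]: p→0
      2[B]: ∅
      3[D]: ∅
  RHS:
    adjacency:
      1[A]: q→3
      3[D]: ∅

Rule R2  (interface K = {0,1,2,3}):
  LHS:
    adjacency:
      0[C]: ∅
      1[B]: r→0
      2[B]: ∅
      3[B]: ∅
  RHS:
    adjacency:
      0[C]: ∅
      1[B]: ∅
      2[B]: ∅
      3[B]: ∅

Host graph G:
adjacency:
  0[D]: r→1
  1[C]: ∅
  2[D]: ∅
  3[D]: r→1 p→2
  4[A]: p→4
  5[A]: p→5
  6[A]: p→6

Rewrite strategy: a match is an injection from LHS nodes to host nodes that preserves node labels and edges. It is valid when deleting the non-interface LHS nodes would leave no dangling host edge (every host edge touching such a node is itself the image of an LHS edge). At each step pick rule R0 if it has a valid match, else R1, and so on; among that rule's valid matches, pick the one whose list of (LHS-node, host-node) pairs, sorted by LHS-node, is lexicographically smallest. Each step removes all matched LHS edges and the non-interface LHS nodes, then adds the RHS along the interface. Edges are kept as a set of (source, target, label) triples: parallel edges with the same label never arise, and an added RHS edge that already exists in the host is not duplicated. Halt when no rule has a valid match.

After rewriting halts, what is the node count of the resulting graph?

Answer: 4

Steps:
start.  V:7 E:6  edges: 0-r->1 3-r->1 3-p->2 4-p->4 5-p->5 6-p->6
1. fire R0 via {0↦0, 1↦4}  →  V:6 E:5  edges: 0-r->1 3-r->1 3-p->2 5-p->5 6-p->6
2. fire R0 via {0↦0, 1↦5}  →  V:5 E:4  edges: 0-r->1 3-r->1 3-p->2 6-p->6
3. fire R0 via {0↦0, 1↦6}  →  V:4 E:3  edges: 0-r->1 3-r->1 3-p->2
normal form: no rule applies after step 3
NF nodes: {0:D, 1:C, 2:D, 3:D}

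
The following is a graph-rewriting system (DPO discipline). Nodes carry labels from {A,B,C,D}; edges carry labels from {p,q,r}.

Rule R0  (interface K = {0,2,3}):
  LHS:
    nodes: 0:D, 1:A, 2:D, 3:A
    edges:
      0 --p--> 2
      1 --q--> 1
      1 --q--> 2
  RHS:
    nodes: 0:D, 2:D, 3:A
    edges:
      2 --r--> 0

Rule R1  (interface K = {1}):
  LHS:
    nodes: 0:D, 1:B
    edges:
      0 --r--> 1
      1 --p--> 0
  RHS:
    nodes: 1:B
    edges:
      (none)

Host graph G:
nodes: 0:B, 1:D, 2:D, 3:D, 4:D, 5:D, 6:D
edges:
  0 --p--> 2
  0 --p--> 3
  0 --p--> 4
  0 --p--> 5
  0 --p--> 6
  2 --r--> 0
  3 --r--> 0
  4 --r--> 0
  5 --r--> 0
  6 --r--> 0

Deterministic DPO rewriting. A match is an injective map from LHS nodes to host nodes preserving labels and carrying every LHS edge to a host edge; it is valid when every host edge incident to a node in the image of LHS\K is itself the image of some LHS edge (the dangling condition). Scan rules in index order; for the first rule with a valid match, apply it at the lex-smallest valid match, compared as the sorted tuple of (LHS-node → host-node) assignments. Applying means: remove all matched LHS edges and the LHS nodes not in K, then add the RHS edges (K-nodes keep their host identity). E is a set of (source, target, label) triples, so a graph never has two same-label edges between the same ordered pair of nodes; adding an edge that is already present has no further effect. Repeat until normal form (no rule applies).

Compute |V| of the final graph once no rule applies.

start.  V:7 E:10  edges: 0-p->2 0-p->3 0-p->4 0-p->5 0-p->6 2-r->0 3-r->0 4-r->0 5-r->0 6-r->0
1. fire R1 via {0↦2, 1↦0}  →  V:6 E:8  edges: 0-p->3 0-p->4 0-p->5 0-p->6 3-r->0 4-r->0 5-r->0 6-r->0
2. fire R1 via {0↦3, 1↦0}  →  V:5 E:6  edges: 0-p->4 0-p->5 0-p->6 4-r->0 5-r->0 6-r->0
3. fire R1 via {0↦4, 1↦0}  →  V:4 E:4  edges: 0-p->5 0-p->6 5-r->0 6-r->0
4. fire R1 via {0↦5, 1↦0}  →  V:3 E:2  edges: 0-p->6 6-r->0
5. fire R1 via {0↦6, 1↦0}  →  V:2 E:0  edges: ∅
normal form: no rule applies after step 5
NF nodes: {0:B, 1:D}

Answer: 2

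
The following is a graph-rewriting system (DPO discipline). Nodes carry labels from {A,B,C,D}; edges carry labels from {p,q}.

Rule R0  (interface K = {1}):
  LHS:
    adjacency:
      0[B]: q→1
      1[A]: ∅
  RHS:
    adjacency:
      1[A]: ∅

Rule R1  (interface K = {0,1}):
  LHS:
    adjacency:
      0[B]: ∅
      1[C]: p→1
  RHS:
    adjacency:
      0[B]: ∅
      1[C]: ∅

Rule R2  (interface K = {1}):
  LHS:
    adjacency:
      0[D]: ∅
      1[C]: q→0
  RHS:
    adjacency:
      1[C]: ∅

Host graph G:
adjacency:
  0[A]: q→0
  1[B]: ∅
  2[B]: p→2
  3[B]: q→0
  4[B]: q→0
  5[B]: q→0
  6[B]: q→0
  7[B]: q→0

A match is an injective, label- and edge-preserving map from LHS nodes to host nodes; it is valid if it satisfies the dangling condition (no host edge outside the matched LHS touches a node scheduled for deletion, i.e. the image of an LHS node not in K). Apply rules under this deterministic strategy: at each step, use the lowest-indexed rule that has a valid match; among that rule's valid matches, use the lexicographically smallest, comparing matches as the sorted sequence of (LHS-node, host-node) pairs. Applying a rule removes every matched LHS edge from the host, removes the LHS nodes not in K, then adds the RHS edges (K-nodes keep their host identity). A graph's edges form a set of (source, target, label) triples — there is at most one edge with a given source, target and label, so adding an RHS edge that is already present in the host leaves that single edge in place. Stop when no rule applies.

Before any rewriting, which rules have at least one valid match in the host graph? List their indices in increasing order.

Answer: [R0]

Derivation:
R0: 5 valid matches — {0↦3, 1↦0}, {0↦4, 1↦0}, {0↦5, 1↦0} (+2 more)
R1: no valid match — LHS pattern not found
R2: no valid match — LHS pattern not found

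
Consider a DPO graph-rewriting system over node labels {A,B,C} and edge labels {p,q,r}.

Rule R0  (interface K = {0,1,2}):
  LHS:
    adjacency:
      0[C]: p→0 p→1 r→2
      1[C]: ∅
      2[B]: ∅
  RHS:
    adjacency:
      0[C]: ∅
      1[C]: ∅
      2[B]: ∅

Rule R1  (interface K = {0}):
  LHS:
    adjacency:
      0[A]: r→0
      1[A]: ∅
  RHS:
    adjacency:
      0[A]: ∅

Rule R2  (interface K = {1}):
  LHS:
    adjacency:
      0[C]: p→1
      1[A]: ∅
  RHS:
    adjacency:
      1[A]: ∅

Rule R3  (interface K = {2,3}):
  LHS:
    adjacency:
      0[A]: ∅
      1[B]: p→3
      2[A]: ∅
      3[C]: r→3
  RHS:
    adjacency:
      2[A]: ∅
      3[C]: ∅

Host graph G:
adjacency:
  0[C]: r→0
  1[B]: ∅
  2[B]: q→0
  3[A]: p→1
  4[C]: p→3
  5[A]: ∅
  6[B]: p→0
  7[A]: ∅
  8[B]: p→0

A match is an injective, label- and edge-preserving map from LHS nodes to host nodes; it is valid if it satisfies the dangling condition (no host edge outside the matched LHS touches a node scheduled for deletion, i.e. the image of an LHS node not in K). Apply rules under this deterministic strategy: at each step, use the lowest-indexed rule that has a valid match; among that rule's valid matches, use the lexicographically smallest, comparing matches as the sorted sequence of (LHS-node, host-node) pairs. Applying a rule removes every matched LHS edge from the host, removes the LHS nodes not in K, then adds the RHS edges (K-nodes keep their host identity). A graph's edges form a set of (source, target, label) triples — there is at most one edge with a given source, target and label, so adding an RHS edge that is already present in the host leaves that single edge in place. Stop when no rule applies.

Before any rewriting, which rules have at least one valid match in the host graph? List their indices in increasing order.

Answer: [R2,R3]

Derivation:
R0: no valid match — LHS pattern not found
R1: no valid match — LHS pattern not found
R2: 1 valid match — {0↦4, 1↦3}
R3: 8 valid matches — {0↦5, 1↦6, 2↦3, 3↦0}, {0↦5, 1↦6, 2↦7, 3↦0}, {0↦5, 1↦8, 2↦3, 3↦0} (+5 more)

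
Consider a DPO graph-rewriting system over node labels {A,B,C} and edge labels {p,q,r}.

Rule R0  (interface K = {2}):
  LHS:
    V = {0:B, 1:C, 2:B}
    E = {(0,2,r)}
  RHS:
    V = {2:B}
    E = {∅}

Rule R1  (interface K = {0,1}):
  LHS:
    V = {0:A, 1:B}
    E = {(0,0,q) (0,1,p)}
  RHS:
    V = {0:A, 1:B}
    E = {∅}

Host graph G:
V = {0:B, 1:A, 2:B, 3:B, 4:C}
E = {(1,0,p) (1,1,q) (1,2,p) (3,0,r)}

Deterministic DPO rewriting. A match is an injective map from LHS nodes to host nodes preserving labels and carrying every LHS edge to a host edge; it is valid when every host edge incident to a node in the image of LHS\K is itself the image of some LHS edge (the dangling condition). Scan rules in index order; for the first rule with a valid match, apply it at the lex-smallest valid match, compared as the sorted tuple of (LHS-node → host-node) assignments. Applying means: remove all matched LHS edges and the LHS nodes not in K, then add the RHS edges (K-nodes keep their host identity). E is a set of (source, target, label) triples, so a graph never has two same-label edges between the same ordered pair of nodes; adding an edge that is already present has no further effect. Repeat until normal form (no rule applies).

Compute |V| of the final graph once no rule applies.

initial: |V|=5 |E|=4  E = 1-p->0 1-q->1 1-p->2 3-r->0
step 1: apply R0 at {0↦3, 1↦4, 2↦0}  → |V|=3 |E|=3  E = 1-p->0 1-q->1 1-p->2
step 2: apply R1 at {0↦1, 1↦0}  → |V|=3 |E|=1  E = 1-p->2
halt: no rule applies after step 2
NF nodes: {0:B, 1:A, 2:B}

Answer: 3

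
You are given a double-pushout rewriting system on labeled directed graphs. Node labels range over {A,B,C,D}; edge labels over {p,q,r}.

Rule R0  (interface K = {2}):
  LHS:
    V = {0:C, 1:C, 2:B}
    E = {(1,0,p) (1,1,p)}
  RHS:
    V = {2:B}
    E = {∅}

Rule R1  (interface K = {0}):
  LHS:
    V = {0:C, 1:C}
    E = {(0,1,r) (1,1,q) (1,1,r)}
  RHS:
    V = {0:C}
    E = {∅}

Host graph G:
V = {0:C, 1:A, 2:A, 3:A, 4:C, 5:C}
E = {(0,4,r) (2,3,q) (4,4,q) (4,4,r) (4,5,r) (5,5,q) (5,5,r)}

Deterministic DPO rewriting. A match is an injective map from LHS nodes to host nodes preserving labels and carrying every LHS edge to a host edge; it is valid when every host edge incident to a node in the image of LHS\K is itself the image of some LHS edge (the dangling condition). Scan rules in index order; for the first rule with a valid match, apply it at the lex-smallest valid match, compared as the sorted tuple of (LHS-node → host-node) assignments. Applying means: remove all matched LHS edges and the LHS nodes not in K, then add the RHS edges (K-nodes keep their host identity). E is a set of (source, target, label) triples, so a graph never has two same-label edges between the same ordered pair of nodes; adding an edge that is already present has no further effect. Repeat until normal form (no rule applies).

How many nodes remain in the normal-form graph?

Answer: 4

Rewrite trace:
start.  V:6 E:7  edges: 0-r->4 2-q->3 4-q->4 4-r->4 4-r->5 5-q->5 5-r->5
1. fire R1 via {0↦4, 1↦5}  →  V:5 E:4  edges: 0-r->4 2-q->3 4-q->4 4-r->4
2. fire R1 via {0↦0, 1↦4}  →  V:4 E:1  edges: 2-q->3
halt: no rule applies after step 2
NF nodes: {0:C, 1:A, 2:A, 3:A}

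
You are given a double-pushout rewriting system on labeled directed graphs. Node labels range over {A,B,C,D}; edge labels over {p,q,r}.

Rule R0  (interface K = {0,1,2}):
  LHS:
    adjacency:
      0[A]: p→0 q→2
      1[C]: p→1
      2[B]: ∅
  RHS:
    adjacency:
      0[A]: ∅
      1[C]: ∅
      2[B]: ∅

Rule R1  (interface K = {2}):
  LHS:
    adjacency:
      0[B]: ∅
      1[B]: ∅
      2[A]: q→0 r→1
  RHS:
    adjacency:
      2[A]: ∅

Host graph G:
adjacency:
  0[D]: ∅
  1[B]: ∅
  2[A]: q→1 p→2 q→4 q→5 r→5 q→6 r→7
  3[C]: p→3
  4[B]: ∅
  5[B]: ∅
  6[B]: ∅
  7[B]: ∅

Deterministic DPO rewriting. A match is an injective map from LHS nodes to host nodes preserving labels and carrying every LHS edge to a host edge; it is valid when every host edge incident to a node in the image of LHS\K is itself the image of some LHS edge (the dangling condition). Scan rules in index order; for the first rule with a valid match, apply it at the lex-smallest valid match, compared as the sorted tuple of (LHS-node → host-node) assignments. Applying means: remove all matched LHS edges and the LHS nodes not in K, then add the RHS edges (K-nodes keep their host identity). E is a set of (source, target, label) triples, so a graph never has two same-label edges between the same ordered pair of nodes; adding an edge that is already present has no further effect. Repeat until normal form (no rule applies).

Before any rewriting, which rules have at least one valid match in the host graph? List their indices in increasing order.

Answer: [R0,R1]

Rewrite trace:
R0: 4 valid matches — {0↦2, 1↦3, 2↦1}, {0↦2, 1↦3, 2↦4}, {0↦2, 1↦3, 2↦5} (+1 more)
R1: 3 valid matches — {0↦1, 1↦7, 2↦2}, {0↦4, 1↦7, 2↦2}, {0↦6, 1↦7, 2↦2}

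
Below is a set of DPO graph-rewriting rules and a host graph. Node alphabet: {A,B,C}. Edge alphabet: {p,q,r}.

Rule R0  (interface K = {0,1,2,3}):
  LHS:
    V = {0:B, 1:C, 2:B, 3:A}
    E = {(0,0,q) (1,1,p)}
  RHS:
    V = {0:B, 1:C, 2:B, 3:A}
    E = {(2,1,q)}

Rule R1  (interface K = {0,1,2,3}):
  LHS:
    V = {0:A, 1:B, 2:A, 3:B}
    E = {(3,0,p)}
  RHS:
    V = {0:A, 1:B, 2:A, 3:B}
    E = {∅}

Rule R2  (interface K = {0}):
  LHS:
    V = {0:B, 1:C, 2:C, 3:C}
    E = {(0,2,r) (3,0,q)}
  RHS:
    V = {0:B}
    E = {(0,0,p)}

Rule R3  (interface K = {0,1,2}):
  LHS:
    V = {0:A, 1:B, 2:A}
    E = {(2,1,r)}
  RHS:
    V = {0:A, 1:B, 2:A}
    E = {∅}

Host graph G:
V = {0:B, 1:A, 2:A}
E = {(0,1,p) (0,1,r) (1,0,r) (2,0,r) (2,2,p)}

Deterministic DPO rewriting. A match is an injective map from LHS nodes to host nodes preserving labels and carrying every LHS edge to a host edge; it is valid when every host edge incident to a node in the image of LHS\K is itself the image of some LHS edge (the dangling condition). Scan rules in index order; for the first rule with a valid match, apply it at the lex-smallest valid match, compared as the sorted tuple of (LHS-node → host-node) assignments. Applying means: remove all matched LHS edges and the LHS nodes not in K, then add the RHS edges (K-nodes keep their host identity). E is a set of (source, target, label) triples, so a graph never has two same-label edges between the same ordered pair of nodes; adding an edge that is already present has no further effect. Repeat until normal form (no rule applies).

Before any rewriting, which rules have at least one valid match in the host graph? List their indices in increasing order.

R0: no valid match — LHS pattern not found
R1: no valid match — LHS pattern not found
R2: no valid match — LHS pattern not found
R3: 2 valid matches — {0↦1, 1↦0, 2↦2}, {0↦2, 1↦0, 2↦1}

Answer: [R3]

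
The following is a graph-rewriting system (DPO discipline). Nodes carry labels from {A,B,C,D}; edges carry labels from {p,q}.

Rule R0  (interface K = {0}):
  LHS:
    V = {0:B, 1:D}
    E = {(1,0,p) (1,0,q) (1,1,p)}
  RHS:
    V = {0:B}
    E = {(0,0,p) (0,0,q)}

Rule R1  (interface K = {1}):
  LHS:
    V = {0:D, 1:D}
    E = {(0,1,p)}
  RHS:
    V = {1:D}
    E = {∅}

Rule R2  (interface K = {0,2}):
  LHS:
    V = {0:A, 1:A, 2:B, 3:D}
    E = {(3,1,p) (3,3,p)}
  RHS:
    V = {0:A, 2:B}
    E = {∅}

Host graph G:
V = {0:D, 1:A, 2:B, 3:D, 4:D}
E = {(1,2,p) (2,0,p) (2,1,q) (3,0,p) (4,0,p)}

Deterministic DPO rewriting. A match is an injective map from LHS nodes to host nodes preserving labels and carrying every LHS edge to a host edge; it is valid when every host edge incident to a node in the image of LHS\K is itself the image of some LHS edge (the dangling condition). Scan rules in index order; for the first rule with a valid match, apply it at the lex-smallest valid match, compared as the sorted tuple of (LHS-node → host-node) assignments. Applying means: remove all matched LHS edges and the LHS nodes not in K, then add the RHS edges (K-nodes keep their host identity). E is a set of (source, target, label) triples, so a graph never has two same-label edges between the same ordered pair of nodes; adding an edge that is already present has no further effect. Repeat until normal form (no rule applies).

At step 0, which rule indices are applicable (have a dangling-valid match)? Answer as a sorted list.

R0: no valid match — LHS pattern not found
R1: 2 valid matches — {0↦3, 1↦0}, {0↦4, 1↦0}
R2: no valid match — LHS pattern not found

Answer: [R1]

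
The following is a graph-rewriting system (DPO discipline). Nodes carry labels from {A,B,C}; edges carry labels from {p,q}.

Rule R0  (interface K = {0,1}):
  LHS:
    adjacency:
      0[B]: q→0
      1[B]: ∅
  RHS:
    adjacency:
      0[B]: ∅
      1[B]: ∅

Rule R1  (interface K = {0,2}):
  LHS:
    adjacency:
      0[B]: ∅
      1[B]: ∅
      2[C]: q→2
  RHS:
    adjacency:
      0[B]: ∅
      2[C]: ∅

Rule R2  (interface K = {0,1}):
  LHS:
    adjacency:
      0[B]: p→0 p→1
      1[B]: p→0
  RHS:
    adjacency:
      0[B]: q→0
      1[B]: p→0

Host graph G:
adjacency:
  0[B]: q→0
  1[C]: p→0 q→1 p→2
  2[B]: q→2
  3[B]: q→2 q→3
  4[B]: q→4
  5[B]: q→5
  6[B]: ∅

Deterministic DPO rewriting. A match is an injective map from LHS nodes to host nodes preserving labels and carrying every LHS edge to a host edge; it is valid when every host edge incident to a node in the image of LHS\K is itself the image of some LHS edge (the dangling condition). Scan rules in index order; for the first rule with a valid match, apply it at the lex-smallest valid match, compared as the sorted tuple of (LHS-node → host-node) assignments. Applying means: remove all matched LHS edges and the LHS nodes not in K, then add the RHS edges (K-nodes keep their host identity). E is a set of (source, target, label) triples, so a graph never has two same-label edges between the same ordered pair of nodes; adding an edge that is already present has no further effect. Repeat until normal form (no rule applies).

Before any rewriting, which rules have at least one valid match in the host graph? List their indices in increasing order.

R0: 25 valid matches — {0↦0, 1↦2}, {0↦0, 1↦3}, {0↦0, 1↦4} (+22 more)
R1: 5 valid matches — {0↦0, 1↦6, 2↦1}, {0↦2, 1↦6, 2↦1}, {0↦3, 1↦6, 2↦1} (+2 more)
R2: no valid match — LHS pattern not found

Answer: [R0,R1]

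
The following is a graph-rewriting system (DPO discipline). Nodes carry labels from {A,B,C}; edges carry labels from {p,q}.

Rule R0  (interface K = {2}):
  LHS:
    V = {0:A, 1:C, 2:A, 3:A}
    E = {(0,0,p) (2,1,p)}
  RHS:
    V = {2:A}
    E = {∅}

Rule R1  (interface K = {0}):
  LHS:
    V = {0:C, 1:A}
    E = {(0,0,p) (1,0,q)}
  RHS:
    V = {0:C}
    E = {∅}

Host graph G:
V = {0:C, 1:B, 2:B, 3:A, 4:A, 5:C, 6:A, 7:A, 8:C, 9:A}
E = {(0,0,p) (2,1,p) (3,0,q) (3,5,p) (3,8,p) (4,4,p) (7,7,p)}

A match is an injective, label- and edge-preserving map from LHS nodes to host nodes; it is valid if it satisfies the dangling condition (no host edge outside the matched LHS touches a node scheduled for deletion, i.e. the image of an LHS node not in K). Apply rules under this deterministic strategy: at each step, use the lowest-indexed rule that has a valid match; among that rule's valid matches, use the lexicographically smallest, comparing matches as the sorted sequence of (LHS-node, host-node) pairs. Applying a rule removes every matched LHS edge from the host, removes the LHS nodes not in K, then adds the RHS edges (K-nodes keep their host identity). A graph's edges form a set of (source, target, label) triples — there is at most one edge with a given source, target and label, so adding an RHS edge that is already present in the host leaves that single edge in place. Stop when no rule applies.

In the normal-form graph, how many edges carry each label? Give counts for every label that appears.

Answer: p:1

Derivation:
[0] host  ⇒  10 nodes, 7 edges  {0-p->0 2-p->1 3-q->0 3-p->5 3-p->8 4-p->4 7-p->7}
[1] R0 @ {0↦4, 1↦5, 2↦3, 3↦6}  ⇒  7 nodes, 5 edges  {0-p->0 2-p->1 3-q->0 3-p->8 7-p->7}
[2] R0 @ {0↦7, 1↦8, 2↦3, 3↦9}  ⇒  4 nodes, 3 edges  {0-p->0 2-p->1 3-q->0}
[3] R1 @ {0↦0, 1↦3}  ⇒  3 nodes, 1 edges  {2-p->1}
final graph: no rule applies after step 3
NF edges: [(2, 1, 'p')]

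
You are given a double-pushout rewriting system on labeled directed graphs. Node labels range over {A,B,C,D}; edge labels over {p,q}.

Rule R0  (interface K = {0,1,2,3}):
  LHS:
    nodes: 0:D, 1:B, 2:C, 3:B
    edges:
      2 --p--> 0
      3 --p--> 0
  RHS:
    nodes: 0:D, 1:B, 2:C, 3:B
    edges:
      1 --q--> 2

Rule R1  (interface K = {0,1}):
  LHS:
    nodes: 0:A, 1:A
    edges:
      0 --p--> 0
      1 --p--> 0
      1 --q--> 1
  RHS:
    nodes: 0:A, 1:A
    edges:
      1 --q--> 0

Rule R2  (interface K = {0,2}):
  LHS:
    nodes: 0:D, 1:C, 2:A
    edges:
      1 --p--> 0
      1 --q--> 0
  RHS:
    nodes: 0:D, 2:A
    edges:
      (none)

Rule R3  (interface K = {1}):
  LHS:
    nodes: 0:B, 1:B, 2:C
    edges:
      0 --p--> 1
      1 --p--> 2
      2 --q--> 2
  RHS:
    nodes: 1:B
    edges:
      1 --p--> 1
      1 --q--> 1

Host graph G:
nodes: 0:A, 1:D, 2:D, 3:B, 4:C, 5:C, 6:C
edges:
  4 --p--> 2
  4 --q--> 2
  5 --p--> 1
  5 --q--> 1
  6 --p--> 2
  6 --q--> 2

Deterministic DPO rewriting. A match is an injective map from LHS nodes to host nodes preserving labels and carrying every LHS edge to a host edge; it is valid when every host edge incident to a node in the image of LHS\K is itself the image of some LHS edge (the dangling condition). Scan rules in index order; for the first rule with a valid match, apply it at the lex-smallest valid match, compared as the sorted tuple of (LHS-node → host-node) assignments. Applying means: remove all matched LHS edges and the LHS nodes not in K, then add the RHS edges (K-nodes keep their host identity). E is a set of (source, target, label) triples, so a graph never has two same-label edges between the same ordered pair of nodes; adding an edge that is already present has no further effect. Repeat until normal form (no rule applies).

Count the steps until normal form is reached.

Answer: 3

Steps:
[0] host  ⇒  7 nodes, 6 edges  {4-p->2 4-q->2 5-p->1 5-q->1 6-p->2 6-q->2}
[1] R2 @ {0↦1, 1↦5, 2↦0}  ⇒  6 nodes, 4 edges  {4-p->2 4-q->2 6-p->2 6-q->2}
[2] R2 @ {0↦2, 1↦4, 2↦0}  ⇒  5 nodes, 2 edges  {6-p->2 6-q->2}
[3] R2 @ {0↦2, 1↦6, 2↦0}  ⇒  4 nodes, 0 edges  {∅}
normal form: no rule applies after step 3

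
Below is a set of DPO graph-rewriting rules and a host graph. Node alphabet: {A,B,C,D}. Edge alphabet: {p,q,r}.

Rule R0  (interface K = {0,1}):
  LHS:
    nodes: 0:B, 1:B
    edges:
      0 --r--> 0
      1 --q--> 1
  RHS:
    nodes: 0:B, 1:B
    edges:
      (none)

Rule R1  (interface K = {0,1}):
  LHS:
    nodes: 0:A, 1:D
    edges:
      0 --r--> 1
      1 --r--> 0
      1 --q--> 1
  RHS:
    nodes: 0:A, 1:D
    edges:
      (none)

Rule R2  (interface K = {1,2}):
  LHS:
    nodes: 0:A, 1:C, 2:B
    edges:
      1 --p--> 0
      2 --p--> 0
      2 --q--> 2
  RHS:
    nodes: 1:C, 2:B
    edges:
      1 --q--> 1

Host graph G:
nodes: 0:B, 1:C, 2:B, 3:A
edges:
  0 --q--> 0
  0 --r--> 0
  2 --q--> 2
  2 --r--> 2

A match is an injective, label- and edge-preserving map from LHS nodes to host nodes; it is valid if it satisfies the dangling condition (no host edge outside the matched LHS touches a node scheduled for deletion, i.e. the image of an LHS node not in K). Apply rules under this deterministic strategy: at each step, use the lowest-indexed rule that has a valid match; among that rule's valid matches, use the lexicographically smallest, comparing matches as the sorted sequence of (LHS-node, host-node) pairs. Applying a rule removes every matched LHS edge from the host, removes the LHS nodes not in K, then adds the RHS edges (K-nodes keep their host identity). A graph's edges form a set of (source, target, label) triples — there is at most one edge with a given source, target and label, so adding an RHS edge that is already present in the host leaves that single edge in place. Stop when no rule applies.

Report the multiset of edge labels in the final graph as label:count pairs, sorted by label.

[0] host  ⇒  4 nodes, 4 edges  {0-q->0 0-r->0 2-q->2 2-r->2}
[1] R0 @ {0↦0, 1↦2}  ⇒  4 nodes, 2 edges  {0-q->0 2-r->2}
[2] R0 @ {0↦2, 1↦0}  ⇒  4 nodes, 0 edges  {∅}
normal form: no rule applies after step 2
NF edges: []

Answer: (no edges)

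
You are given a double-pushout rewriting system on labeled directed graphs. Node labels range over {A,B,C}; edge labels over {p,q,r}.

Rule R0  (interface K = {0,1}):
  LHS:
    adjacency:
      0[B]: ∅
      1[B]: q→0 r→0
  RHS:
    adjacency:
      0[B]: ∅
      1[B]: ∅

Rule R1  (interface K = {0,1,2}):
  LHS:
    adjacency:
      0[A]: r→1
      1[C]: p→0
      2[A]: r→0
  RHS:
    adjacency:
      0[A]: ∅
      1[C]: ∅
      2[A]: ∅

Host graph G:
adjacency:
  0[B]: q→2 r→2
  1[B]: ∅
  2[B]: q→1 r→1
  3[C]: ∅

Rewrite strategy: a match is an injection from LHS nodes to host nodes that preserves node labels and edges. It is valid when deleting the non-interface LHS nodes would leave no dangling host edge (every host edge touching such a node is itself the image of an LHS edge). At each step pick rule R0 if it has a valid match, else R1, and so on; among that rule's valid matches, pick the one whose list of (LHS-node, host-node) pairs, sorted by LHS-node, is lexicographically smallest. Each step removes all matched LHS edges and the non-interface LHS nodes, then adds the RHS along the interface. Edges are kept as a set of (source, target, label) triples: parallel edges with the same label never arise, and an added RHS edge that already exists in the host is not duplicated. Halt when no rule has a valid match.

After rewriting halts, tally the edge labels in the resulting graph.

Answer: (no edges)

Steps:
start.  V:4 E:4  edges: 0-q->2 0-r->2 2-q->1 2-r->1
1. fire R0 via {0↦1, 1↦2}  →  V:4 E:2  edges: 0-q->2 0-r->2
2. fire R0 via {0↦2, 1↦0}  →  V:4 E:0  edges: ∅
normal form: no rule applies after step 2
NF edges: []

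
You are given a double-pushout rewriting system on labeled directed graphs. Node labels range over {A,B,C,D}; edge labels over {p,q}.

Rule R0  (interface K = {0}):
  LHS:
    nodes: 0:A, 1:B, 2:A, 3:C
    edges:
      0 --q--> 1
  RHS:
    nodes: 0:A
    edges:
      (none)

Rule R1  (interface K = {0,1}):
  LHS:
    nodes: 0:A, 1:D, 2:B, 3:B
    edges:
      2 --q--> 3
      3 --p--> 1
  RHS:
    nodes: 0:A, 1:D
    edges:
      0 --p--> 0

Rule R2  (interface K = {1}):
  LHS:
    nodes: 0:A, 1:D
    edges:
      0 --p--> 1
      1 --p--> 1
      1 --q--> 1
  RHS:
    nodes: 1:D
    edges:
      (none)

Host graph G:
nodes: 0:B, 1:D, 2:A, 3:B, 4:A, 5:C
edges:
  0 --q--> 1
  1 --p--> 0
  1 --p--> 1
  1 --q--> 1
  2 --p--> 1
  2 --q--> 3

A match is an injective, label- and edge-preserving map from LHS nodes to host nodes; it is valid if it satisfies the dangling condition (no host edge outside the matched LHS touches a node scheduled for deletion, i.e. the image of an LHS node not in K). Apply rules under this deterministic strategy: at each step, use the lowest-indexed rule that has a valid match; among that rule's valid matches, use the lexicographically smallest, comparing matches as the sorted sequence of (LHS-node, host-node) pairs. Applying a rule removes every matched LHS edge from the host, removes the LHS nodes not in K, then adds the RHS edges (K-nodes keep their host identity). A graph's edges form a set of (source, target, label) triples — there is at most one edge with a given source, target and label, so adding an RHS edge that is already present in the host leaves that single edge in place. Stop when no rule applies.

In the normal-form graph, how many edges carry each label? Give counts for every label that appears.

initial: |V|=6 |E|=6  E = 0-q->1 1-p->0 1-p->1 1-q->1 2-p->1 2-q->3
step 1: apply R0 at {0↦2, 1↦3, 2↦4, 3↦5}  → |V|=3 |E|=5  E = 0-q->1 1-p->0 1-p->1 1-q->1 2-p->1
step 2: apply R2 at {0↦2, 1↦1}  → |V|=2 |E|=2  E = 0-q->1 1-p->0
halt: no rule applies after step 2
NF edges: [(0, 1, 'q'), (1, 0, 'p')]

Answer: p:1 q:1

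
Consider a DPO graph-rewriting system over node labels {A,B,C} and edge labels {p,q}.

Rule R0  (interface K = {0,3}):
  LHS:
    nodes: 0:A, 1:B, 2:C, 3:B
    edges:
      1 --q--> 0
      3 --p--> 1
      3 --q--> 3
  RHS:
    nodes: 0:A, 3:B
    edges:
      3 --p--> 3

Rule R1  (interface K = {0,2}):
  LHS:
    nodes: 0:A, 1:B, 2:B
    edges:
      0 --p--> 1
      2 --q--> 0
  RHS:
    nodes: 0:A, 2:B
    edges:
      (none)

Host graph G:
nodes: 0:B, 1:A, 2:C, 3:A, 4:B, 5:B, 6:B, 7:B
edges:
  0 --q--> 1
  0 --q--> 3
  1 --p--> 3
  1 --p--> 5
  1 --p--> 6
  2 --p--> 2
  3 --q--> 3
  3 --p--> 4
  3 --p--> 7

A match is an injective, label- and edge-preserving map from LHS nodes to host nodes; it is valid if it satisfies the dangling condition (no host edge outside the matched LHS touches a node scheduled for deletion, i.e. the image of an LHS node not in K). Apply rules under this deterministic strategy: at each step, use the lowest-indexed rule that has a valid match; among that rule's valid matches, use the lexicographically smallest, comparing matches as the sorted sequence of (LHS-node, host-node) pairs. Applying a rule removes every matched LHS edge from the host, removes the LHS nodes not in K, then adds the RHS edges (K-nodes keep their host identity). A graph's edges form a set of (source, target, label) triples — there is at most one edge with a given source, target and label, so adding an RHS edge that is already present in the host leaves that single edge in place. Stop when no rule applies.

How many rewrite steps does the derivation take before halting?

initial: |V|=8 |E|=9  E = 0-q->1 0-q->3 1-p->3 1-p->5 1-p->6 2-p->2 3-q->3 3-p->4 3-p->7
step 1: apply R1 at {0↦1, 1↦5, 2↦0}  → |V|=7 |E|=7  E = 0-q->3 1-p->3 1-p->6 2-p->2 3-q->3 3-p->4 3-p->7
step 2: apply R1 at {0↦3, 1↦4, 2↦0}  → |V|=6 |E|=5  E = 1-p->3 1-p->6 2-p->2 3-q->3 3-p->7
halt: no rule applies after step 2

Answer: 2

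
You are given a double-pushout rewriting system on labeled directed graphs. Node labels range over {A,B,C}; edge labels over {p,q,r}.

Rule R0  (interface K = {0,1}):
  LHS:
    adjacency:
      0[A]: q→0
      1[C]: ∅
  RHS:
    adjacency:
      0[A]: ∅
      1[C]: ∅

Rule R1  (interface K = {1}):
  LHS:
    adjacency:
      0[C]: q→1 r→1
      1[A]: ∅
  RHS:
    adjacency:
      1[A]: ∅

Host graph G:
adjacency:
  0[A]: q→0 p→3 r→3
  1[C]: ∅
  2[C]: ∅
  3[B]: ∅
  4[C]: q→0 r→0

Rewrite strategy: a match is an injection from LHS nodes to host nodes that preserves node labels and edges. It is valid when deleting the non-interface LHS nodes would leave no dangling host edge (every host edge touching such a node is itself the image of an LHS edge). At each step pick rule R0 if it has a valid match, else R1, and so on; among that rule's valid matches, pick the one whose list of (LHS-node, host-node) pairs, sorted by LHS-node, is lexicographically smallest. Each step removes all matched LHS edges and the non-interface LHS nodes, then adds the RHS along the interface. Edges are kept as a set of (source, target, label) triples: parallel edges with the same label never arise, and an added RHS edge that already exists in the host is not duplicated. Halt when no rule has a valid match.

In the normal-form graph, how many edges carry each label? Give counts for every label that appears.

start.  V:5 E:5  edges: 0-q->0 0-p->3 0-r->3 4-q->0 4-r->0
1. fire R0 via {0↦0, 1↦1}  →  V:5 E:4  edges: 0-p->3 0-r->3 4-q->0 4-r->0
2. fire R1 via {0↦4, 1↦0}  →  V:4 E:2  edges: 0-p->3 0-r->3
final graph: no rule applies after step 2
NF edges: [(0, 3, 'p'), (0, 3, 'r')]

Answer: p:1 r:1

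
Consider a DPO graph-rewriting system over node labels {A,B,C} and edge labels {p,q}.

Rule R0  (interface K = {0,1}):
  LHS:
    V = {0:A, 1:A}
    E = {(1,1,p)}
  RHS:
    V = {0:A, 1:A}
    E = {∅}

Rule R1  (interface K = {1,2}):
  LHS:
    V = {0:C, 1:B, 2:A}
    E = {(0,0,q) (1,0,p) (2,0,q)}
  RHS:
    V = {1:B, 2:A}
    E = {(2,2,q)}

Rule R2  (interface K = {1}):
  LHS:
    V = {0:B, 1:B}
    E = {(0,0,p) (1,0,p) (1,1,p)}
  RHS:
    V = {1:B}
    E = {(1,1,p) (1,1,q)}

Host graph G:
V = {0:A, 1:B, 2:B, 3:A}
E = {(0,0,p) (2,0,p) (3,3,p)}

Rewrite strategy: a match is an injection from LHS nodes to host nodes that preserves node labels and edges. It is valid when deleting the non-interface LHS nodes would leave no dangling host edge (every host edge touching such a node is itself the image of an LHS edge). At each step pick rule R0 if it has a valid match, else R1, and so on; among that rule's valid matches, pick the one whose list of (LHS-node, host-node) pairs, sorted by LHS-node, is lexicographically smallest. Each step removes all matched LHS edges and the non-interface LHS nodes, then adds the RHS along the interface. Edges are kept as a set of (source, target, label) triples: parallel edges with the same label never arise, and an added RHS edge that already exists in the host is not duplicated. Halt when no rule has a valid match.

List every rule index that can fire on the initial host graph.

Answer: [R0]

Derivation:
R0: 2 valid matches — {0↦0, 1↦3}, {0↦3, 1↦0}
R1: no valid match — LHS pattern not found
R2: no valid match — LHS pattern not found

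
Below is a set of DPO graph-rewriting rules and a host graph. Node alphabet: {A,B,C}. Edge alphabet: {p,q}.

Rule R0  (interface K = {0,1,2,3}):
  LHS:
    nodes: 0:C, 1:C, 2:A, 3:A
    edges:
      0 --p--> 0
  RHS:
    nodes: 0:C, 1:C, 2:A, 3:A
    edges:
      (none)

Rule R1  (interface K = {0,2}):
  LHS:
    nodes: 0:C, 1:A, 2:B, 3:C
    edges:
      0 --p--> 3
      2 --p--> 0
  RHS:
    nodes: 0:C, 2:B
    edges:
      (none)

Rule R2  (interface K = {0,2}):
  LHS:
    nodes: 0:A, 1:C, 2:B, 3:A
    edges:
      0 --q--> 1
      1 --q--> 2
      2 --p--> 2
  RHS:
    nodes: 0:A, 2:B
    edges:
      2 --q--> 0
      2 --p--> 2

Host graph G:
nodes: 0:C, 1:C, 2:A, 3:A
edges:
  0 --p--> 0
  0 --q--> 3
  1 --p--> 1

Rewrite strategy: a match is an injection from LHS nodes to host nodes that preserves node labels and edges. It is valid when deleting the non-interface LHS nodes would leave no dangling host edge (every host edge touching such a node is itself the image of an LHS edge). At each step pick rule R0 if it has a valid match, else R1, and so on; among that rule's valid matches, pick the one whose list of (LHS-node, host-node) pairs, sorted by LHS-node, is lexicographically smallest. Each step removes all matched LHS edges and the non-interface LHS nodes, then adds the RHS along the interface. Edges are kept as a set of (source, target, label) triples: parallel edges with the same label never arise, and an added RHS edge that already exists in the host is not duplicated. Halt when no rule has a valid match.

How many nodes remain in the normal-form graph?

initial: |V|=4 |E|=3  E = 0-p->0 0-q->3 1-p->1
step 1: apply R0 at {0↦0, 1↦1, 2↦2, 3↦3}  → |V|=4 |E|=2  E = 0-q->3 1-p->1
step 2: apply R0 at {0↦1, 1↦0, 2↦2, 3↦3}  → |V|=4 |E|=1  E = 0-q->3
halt: no rule applies after step 2
NF nodes: {0:C, 1:C, 2:A, 3:A}

Answer: 4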